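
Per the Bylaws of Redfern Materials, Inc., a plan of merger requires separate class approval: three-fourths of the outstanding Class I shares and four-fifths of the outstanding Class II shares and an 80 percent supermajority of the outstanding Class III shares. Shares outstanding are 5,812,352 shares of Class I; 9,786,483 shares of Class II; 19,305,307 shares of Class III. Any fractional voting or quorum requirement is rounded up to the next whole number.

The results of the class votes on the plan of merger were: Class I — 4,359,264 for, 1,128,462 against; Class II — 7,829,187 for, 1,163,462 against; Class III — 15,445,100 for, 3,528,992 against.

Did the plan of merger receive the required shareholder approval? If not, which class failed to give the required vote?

Approved — every class gave the required vote.

Class I: 3/4 of 5812352 = 4359264; 4,359,264 required, 4,359,264 in favor — approved.
Class II: 4/5 of 9786483 = 7829186.40, rounded up to 7829187; 7,829,187 required, 7,829,187 in favor — approved.
Class III: 4/5 of 19305307 = 15444245.60, rounded up to 15444246; 15,444,246 required, 15,445,100 in favor — approved.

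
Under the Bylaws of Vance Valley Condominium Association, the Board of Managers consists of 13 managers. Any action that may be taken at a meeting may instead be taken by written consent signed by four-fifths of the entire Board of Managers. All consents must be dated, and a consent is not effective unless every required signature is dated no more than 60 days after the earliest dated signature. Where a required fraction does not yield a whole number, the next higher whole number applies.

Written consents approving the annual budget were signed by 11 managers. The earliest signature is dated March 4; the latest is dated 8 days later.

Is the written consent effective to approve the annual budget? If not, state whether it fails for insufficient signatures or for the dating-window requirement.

Signatures required: four-fifths of 13 — 4/5 of 13 = 10.40, rounded up to 11, so 11 needed; 11 signed. Sufficient.
Dating window: the latest signature is 8 days after the earliest; the limit is 60 days. Within the window.

Effective — both the signature and dating-window requirements are satisfied.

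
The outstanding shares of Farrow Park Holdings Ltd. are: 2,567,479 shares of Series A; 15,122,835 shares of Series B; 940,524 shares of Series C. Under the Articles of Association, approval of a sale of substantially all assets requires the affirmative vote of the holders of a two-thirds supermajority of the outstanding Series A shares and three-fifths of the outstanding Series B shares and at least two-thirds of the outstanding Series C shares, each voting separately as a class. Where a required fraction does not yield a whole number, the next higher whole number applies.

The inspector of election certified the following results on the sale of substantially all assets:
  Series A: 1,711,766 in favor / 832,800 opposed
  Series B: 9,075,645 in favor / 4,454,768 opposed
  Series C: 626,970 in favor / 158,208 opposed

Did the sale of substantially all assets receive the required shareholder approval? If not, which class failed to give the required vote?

Not approved — the Series C shares did not give the required vote.

Series A: 2/3 of 2567479 = 1711652.67, rounded up to 1711653; 1,711,653 required, 1,711,766 in favor — approved.
Series B: 3/5 of 15122835 = 9073701; 9,073,701 required, 9,075,645 in favor — approved.
Series C: 2/3 of 940524 = 627016; 627,016 required, 626,970 in favor — not approved.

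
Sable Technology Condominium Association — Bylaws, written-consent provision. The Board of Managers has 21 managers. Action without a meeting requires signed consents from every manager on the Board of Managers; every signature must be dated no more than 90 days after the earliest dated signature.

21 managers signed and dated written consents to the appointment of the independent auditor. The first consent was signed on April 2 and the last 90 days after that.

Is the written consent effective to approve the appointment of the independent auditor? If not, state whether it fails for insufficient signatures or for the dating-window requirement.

Effective — both the signature and dating-window requirements are satisfied.

Signatures required: every one of 21 — unanimous means all 21, so 21 needed; 21 signed. Sufficient.
Dating window: the latest signature is 90 days after the earliest; the limit is 90 days. Within the window.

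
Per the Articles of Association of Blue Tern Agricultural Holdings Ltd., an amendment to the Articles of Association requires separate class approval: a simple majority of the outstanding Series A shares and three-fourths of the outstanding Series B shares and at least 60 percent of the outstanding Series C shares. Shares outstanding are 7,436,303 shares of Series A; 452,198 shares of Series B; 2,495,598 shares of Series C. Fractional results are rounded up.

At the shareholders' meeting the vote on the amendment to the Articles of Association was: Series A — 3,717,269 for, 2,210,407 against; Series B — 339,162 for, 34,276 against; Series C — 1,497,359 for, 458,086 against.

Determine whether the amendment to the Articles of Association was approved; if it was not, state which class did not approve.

Not approved — the Series A shares did not give the required vote.

Series A: a majority of 7436303 is 3718152; 3,718,152 required, 3,717,269 in favor — not approved.
Series B: 3/4 of 452198 = 339148.50, rounded up to 339149; 339,149 required, 339,162 in favor — approved.
Series C: 3/5 of 2495598 = 1497358.80, rounded up to 1497359; 1,497,359 required, 1,497,359 in favor — approved.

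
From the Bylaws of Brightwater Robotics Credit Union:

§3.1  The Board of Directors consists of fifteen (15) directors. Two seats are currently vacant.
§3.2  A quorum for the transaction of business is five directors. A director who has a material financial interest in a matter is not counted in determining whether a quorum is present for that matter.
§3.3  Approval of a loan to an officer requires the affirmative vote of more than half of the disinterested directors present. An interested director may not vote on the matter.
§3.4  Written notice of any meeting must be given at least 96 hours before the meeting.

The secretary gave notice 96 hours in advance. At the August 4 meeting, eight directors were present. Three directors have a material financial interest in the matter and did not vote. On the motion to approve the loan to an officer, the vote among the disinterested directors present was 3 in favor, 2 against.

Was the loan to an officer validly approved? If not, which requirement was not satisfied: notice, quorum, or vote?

Notice: 96 hours given; 96 required (96 ≥ 96). Satisfied.
Quorum: 8 present, but the 3 interested directors do not count, leaving 5. Quorum is 5. Satisfied.
Vote: the loan to an officer requires a majority of the disinterested directors present (8 − 3 = 5). A majority of 5 is 3, so 3 affirmative votes are needed; 3 voted in favor. Satisfied.

Valid — all requirements satisfied.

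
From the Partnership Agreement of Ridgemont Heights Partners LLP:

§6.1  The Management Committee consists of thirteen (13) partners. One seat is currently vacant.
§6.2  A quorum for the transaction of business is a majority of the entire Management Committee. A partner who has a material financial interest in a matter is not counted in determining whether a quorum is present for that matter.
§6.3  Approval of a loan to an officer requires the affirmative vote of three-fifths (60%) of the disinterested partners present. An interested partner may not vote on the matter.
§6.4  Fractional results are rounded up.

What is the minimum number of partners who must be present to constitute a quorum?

A majority of 13 is 7.

7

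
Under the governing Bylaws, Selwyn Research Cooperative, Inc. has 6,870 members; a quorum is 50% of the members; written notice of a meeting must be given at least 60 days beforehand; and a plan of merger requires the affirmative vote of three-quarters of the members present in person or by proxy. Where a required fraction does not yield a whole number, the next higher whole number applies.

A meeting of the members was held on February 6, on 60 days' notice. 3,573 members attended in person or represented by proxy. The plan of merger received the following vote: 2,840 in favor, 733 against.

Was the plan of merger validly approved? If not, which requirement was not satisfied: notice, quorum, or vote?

Notice: 60 days given; 60 required. Satisfied.
Quorum: 50% of 6,870 = 3,435; 3,573 present. Satisfied.
Vote: requires three-fourths of those present (3,573); 3/4 of 3573 = 2679.75, rounded up to 2680, so 2,680 needed; 2,840 in favor. Satisfied.

Valid — all requirements satisfied.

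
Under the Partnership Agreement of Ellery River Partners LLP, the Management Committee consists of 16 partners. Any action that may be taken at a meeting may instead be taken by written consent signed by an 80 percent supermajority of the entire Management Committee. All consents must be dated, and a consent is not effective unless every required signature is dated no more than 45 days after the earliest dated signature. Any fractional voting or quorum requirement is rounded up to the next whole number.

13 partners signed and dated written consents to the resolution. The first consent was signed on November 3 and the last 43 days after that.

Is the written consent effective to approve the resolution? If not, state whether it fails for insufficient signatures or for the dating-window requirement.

Signatures required: an 80 percent supermajority of 16 — 4/5 of 16 = 12.80, rounded up to 13, so 13 needed; 13 signed. Sufficient.
Dating window: the latest signature is 43 days after the earliest; the limit is 45 days. Within the window.

Effective — both the signature and dating-window requirements are satisfied.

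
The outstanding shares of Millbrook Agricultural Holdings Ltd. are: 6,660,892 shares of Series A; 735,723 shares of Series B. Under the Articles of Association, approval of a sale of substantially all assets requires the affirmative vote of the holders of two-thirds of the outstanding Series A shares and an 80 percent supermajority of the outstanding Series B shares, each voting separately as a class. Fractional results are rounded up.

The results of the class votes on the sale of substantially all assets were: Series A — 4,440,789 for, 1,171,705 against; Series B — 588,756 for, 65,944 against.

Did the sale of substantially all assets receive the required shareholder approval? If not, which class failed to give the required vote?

Series A: 2/3 of 6660892 = 4440594.67, rounded up to 4440595; 4,440,595 required, 4,440,789 in favor — approved.
Series B: 4/5 of 735723 = 588578.40, rounded up to 588579; 588,579 required, 588,756 in favor — approved.

Approved — every class gave the required vote.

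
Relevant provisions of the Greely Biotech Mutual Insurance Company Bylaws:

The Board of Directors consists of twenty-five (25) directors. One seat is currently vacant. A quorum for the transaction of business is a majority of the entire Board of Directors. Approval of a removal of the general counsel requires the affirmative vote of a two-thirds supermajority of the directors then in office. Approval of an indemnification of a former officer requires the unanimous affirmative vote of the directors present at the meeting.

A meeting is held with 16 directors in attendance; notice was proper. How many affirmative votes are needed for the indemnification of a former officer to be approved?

16

The indemnification of a former officer requires the unanimous vote of the directors present (16).
Unanimous means all 16.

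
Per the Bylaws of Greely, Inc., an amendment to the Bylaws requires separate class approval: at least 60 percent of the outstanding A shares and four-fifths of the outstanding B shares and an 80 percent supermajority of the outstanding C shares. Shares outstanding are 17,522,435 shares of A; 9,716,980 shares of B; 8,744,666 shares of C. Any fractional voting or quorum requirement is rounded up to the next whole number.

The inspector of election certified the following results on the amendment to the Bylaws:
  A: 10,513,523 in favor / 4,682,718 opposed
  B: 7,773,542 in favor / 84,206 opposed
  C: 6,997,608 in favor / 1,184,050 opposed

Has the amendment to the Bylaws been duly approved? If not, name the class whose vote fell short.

Not approved — the B shares did not give the required vote.

A: 3/5 of 17522435 = 10513461; 10,513,461 required, 10,513,523 in favor — approved.
B: 4/5 of 9716980 = 7773584; 7,773,584 required, 7,773,542 in favor — not approved.
C: 4/5 of 8744666 = 6995732.80, rounded up to 6995733; 6,995,733 required, 6,997,608 in favor — approved.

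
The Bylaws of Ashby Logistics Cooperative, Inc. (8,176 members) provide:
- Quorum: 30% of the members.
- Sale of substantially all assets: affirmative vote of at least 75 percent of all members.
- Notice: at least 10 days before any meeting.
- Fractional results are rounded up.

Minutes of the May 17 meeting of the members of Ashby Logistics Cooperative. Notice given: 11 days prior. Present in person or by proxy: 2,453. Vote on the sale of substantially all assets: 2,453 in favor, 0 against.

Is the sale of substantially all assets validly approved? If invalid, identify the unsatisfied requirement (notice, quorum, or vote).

Invalid — vote requirement not satisfied.

Notice: 11 days given; 10 required. Satisfied.
Quorum: 30% of 8,176 = 2,452.80, rounded up to 2,453; 2,453 present. Satisfied.
Vote: requires three-fourths of all members (8,176); 3/4 of 8176 = 6132, so 6,132 needed; 2,453 in favor. Not satisfied.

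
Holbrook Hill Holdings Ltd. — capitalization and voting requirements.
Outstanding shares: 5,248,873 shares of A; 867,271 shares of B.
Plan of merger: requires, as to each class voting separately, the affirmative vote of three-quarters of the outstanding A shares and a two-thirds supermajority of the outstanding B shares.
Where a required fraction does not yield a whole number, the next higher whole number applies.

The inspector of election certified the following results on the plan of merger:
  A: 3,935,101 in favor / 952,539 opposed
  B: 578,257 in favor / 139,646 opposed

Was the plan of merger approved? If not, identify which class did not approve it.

Not approved — the A shares did not give the required vote.

A: 3/4 of 5248873 = 3936654.75, rounded up to 3936655; 3,936,655 required, 3,935,101 in favor — not approved.
B: 2/3 of 867271 = 578180.67, rounded up to 578181; 578,181 required, 578,257 in favor — approved.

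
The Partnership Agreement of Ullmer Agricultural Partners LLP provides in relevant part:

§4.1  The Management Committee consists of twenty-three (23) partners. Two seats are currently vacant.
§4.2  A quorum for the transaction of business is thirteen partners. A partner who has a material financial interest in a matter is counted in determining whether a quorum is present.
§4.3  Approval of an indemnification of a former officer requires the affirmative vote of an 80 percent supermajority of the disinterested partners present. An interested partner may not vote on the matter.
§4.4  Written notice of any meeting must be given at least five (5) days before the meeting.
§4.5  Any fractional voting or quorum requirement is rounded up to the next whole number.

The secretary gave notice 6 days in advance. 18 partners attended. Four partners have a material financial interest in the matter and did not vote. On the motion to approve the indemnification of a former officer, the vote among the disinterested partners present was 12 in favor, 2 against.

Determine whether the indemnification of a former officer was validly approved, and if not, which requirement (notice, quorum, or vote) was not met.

Notice: 6 days given; 5 required (6 ≥ 5). Satisfied.
Quorum: 18 present (interested partners count toward quorum); quorum is 13. Satisfied.
Vote: the indemnification of a former officer requires four-fifths of the disinterested partners present (18 − 4 = 14). 4/5 of 14 = 11.20, rounded up to 12, so 12 affirmative votes are needed; 12 voted in favor. Satisfied.

Valid — all requirements satisfied.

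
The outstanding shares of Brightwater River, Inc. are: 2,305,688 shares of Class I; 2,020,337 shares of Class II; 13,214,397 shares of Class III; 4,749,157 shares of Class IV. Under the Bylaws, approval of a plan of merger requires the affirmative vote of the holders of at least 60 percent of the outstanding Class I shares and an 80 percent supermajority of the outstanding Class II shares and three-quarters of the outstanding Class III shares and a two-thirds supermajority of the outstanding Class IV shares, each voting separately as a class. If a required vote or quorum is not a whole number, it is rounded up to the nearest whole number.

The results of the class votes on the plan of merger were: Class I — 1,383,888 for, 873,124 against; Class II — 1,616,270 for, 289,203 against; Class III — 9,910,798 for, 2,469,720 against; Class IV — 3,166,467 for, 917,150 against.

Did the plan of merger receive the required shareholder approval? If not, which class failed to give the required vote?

Approved — every class gave the required vote.

Class I: 3/5 of 2305688 = 1383412.80, rounded up to 1383413; 1,383,413 required, 1,383,888 in favor — approved.
Class II: 4/5 of 2020337 = 1616269.60, rounded up to 1616270; 1,616,270 required, 1,616,270 in favor — approved.
Class III: 3/4 of 13214397 = 9910797.75, rounded up to 9910798; 9,910,798 required, 9,910,798 in favor — approved.
Class IV: 2/3 of 4749157 = 3166104.67, rounded up to 3166105; 3,166,105 required, 3,166,467 in favor — approved.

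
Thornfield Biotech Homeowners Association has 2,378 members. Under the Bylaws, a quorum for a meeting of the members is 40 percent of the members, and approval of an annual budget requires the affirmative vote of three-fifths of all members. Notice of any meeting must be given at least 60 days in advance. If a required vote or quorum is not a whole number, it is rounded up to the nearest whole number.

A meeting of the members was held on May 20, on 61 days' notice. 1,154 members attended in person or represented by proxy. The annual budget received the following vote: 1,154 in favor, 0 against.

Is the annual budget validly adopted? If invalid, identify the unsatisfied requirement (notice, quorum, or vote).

Invalid — vote requirement not satisfied.

Notice: 61 days given; 60 required. Satisfied.
Quorum: 40% of 2,378 = 951.20, rounded up to 952; 1,154 present. Satisfied.
Vote: requires three-fifths of all members (2,378); 3/5 of 2378 = 1426.80, rounded up to 1427, so 1,427 needed; 1,154 in favor. Not satisfied.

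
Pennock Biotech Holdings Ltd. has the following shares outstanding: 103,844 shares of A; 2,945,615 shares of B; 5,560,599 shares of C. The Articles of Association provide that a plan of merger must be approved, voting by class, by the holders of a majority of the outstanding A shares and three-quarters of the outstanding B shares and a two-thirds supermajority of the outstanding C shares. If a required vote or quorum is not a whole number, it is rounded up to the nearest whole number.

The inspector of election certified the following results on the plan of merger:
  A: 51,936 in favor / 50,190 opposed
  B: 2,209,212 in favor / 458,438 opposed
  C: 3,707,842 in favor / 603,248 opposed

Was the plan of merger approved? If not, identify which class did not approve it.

Approved — every class gave the required vote.

A: a majority of 103844 is 51923; 51,923 required, 51,936 in favor — approved.
B: 3/4 of 2945615 = 2209211.25, rounded up to 2209212; 2,209,212 required, 2,209,212 in favor — approved.
C: 2/3 of 5560599 = 3707066; 3,707,066 required, 3,707,842 in favor — approved.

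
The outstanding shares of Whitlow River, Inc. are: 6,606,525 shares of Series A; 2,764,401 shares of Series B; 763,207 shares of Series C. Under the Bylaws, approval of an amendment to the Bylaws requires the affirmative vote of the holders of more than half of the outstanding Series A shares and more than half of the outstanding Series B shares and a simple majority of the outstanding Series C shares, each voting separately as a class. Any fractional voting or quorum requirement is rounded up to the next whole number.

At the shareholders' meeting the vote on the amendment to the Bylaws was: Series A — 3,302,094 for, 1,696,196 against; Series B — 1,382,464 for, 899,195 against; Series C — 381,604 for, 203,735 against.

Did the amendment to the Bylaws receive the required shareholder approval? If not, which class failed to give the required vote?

Series A: a majority of 6606525 is 3303263; 3,303,263 required, 3,302,094 in favor — not approved.
Series B: a majority of 2764401 is 1382201; 1,382,201 required, 1,382,464 in favor — approved.
Series C: a majority of 763207 is 381604; 381,604 required, 381,604 in favor — approved.

Not approved — the Series A shares did not give the required vote.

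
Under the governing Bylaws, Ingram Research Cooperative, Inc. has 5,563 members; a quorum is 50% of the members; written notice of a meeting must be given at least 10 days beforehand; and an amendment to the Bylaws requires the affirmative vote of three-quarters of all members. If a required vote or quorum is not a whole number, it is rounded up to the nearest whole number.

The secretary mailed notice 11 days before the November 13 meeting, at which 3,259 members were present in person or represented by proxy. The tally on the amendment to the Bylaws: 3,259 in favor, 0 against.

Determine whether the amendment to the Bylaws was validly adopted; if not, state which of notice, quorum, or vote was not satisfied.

Notice: 11 days given; 10 required. Satisfied.
Quorum: 50% of 5,563 = 2,781.50, rounded up to 2,782; 3,259 present. Satisfied.
Vote: requires three-fourths of all members (5,563); 3/4 of 5563 = 4172.25, rounded up to 4173, so 4,173 needed; 3,259 in favor. Not satisfied.

Invalid — vote requirement not satisfied.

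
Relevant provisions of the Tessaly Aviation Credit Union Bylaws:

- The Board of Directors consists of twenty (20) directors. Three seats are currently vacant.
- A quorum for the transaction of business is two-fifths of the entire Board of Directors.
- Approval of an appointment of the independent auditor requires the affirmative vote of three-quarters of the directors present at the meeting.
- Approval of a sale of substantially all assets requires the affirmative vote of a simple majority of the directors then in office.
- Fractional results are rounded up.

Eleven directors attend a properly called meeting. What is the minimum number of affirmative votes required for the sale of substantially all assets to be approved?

The sale of substantially all assets requires a majority of the directors then in office (17).
A majority of 17 is 9.

9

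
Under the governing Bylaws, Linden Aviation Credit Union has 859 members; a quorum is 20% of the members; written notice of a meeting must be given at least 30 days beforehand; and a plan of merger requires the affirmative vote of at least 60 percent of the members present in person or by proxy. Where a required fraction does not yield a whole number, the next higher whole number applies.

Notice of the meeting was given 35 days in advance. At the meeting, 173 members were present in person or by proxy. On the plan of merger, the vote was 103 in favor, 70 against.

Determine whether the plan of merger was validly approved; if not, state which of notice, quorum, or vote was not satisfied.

Notice: 35 days given; 30 required. Satisfied.
Quorum: 20% of 859 = 171.80, rounded up to 172; 173 present. Satisfied.
Vote: requires three-fifths of those present (173); 3/5 of 173 = 103.80, rounded up to 104, so 104 needed; 103 in favor. Not satisfied.

Invalid — vote requirement not satisfied.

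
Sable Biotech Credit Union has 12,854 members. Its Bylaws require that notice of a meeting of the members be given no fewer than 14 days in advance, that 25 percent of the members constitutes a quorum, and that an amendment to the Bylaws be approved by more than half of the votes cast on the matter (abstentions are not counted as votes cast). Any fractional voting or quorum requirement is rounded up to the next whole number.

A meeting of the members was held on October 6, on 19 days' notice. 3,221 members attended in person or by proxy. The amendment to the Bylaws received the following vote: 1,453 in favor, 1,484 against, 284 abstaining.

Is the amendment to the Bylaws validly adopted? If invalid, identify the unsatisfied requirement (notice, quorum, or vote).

Notice: 19 days given; 14 required. Satisfied.
Quorum: 25% of 12,854 = 3,213.50, rounded up to 3,214; 3,221 present. Satisfied.
Vote: requires a majority of the votes cast (3,221 − 284 abstaining = 2,937); a majority of 2937 is 1469, so 1,469 needed; 1,453 in favor. Not satisfied.

Invalid — vote requirement not satisfied.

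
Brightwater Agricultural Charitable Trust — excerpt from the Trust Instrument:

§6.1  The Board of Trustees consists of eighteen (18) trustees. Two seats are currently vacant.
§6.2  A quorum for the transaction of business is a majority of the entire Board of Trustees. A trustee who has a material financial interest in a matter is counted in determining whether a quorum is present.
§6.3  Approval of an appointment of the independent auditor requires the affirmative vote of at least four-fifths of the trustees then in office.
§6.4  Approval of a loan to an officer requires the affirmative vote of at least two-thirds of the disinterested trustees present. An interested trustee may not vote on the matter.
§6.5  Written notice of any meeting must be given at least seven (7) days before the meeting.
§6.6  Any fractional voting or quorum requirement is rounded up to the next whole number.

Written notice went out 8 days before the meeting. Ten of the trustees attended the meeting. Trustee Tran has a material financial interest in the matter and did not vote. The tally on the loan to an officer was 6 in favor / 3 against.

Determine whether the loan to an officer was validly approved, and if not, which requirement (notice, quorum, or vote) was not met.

Notice: 8 days given; 7 required (8 ≥ 7). Satisfied.
Quorum: 10 present (interested trustees count toward quorum); quorum is 10. Satisfied.
Vote: the loan to an officer requires two-thirds of the disinterested trustees present (10 − 1 = 9). 2/3 of 9 = 6, so 6 affirmative votes are needed; 6 voted in favor. Satisfied.

Valid — all requirements satisfied.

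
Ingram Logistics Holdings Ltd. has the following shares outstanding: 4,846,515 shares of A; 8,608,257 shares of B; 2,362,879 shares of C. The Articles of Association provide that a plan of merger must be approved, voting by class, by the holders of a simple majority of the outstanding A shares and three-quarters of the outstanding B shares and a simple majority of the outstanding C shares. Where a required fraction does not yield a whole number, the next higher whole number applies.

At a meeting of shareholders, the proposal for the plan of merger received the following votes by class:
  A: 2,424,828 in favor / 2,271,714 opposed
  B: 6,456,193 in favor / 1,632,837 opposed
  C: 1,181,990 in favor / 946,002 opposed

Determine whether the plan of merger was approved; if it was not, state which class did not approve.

A: a majority of 4846515 is 2423258; 2,423,258 required, 2,424,828 in favor — approved.
B: 3/4 of 8608257 = 6456192.75, rounded up to 6456193; 6,456,193 required, 6,456,193 in favor — approved.
C: a majority of 2362879 is 1181440; 1,181,440 required, 1,181,990 in favor — approved.

Approved — every class gave the required vote.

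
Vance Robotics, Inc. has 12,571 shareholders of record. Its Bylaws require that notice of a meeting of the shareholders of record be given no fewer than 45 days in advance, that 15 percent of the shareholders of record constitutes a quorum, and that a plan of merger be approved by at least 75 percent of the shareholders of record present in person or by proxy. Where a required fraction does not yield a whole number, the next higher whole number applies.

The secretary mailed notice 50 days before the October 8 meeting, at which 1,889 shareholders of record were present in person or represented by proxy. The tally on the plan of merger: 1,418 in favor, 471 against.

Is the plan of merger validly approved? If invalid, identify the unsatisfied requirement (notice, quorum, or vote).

Notice: 50 days given; 45 required. Satisfied.
Quorum: 15% of 12,571 = 1,885.65, rounded up to 1,886; 1,889 present. Satisfied.
Vote: requires three-fourths of those present (1,889); 3/4 of 1889 = 1416.75, rounded up to 1417, so 1,417 needed; 1,418 in favor. Satisfied.

Valid — all requirements satisfied.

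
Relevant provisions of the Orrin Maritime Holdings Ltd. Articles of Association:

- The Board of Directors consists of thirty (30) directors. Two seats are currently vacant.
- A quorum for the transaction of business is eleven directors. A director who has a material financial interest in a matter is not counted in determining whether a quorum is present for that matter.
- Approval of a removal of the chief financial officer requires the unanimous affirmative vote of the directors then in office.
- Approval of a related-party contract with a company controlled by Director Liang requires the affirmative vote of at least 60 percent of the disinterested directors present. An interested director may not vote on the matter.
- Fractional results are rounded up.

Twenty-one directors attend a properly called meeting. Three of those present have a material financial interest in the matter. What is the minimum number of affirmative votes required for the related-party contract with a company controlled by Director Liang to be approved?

11

The related-party contract with a company controlled by Director Liang requires three-fifths of the disinterested directors present (21 − 3 = 18).
3/5 of 18 = 10.80, rounded up to 11.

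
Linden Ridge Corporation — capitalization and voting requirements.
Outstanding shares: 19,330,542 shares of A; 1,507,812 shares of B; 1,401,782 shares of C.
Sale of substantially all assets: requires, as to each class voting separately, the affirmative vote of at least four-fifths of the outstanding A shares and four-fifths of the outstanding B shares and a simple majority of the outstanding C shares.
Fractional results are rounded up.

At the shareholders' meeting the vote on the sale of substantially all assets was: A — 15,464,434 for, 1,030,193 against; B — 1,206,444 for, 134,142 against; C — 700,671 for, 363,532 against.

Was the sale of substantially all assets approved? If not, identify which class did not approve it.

A: 4/5 of 19330542 = 15464433.60, rounded up to 15464434; 15,464,434 required, 15,464,434 in favor — approved.
B: 4/5 of 1507812 = 1206249.60, rounded up to 1206250; 1,206,250 required, 1,206,444 in favor — approved.
C: a majority of 1401782 is 700892; 700,892 required, 700,671 in favor — not approved.

Not approved — the C shares did not give the required vote.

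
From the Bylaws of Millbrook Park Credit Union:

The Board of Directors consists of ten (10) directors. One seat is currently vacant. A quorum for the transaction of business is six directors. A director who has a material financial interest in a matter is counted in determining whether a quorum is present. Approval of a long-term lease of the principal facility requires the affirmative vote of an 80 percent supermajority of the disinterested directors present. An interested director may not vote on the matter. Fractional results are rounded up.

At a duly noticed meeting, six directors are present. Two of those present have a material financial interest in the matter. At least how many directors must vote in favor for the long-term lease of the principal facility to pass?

4

The long-term lease of the principal facility requires four-fifths of the disinterested directors present (6 − 2 = 4).
4/5 of 4 = 3.20, rounded up to 4.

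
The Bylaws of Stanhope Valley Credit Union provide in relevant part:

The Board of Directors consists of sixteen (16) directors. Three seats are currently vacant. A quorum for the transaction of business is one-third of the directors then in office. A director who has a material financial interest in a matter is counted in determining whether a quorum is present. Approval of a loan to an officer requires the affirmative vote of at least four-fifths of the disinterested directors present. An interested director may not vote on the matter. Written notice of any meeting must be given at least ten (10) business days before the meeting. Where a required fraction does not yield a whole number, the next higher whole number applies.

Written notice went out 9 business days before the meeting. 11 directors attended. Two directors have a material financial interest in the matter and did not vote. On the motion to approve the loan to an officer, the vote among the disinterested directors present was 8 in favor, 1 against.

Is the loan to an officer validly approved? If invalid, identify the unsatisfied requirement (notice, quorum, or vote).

Invalid — notice requirement not satisfied.

Notice: 9 business days given; 10 required (9 < 10). Not satisfied.
Quorum: 11 present (interested directors count toward quorum); quorum is 5. Satisfied.
Vote: the loan to an officer requires four-fifths of the disinterested directors present (11 − 2 = 9). 4/5 of 9 = 7.20, rounded up to 8, so 8 affirmative votes are needed; 8 voted in favor. Satisfied.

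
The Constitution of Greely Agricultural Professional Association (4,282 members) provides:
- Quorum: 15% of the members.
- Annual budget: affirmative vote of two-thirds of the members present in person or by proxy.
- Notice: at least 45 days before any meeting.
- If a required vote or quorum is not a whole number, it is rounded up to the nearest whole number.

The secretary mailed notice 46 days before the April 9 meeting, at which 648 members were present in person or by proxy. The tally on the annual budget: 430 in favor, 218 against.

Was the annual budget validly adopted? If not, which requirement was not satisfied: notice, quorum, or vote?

Notice: 46 days given; 45 required. Satisfied.
Quorum: 15% of 4,282 = 642.30, rounded up to 643; 648 present. Satisfied.
Vote: requires two-thirds of those present (648); 2/3 of 648 = 432, so 432 needed; 430 in favor. Not satisfied.

Invalid — vote requirement not satisfied.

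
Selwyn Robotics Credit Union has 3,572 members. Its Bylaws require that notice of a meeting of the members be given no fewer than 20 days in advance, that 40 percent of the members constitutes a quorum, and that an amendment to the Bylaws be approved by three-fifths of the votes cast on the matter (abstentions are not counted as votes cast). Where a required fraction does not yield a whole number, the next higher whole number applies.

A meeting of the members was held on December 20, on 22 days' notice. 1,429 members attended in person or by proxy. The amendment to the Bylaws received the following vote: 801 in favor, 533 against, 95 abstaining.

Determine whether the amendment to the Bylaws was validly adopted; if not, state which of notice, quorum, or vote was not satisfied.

Valid — all requirements satisfied.

Notice: 22 days given; 20 required. Satisfied.
Quorum: 40% of 3,572 = 1,428.80, rounded up to 1,429; 1,429 present. Satisfied.
Vote: requires three-fifths of the votes cast (1,429 − 95 abstaining = 1,334); 3/5 of 1334 = 800.40, rounded up to 801, so 801 needed; 801 in favor. Satisfied.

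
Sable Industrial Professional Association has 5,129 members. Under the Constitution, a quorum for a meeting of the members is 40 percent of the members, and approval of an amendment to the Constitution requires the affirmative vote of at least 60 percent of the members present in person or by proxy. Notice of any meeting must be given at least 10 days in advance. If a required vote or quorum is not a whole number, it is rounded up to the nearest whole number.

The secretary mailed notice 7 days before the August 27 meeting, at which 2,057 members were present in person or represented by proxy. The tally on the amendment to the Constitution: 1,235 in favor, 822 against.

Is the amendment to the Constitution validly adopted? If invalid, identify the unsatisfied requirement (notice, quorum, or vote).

Notice: 7 days given; 10 required. Not satisfied.
Quorum: 40% of 5,129 = 2,051.60, rounded up to 2,052; 2,057 present. Satisfied.
Vote: requires three-fifths of those present (2,057); 3/5 of 2057 = 1234.20, rounded up to 1235, so 1,235 needed; 1,235 in favor. Satisfied.

Invalid — notice requirement not satisfied.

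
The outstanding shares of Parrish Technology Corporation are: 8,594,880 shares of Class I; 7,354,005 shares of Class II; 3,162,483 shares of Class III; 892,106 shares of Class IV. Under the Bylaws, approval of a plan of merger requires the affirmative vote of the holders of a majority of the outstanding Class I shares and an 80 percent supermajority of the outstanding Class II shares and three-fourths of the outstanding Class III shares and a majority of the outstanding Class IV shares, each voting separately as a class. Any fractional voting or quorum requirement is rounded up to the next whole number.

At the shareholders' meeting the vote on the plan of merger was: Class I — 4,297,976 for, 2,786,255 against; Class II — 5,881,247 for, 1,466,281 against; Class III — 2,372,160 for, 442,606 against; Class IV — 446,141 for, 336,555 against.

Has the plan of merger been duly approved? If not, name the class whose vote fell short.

Class I: a majority of 8594880 is 4297441; 4,297,441 required, 4,297,976 in favor — approved.
Class II: 4/5 of 7354005 = 5883204; 5,883,204 required, 5,881,247 in favor — not approved.
Class III: 3/4 of 3162483 = 2371862.25, rounded up to 2371863; 2,371,863 required, 2,372,160 in favor — approved.
Class IV: a majority of 892106 is 446054; 446,054 required, 446,141 in favor — approved.

Not approved — the Class II shares did not give the required vote.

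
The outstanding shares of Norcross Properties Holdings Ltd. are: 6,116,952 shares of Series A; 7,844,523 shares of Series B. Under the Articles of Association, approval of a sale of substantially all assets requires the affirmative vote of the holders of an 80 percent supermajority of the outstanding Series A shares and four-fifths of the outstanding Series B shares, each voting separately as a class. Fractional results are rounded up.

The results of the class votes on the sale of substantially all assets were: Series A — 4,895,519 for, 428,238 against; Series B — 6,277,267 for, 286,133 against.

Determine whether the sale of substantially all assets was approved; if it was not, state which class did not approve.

Approved — every class gave the required vote.

Series A: 4/5 of 6116952 = 4893561.60, rounded up to 4893562; 4,893,562 required, 4,895,519 in favor — approved.
Series B: 4/5 of 7844523 = 6275618.40, rounded up to 6275619; 6,275,619 required, 6,277,267 in favor — approved.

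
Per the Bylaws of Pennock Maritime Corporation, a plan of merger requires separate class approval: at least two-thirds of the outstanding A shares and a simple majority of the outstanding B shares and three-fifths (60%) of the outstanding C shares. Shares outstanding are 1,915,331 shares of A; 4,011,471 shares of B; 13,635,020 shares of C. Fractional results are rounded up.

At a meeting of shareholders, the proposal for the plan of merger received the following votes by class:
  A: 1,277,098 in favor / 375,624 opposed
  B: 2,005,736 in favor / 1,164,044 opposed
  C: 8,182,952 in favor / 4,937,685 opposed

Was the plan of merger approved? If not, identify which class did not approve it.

A: 2/3 of 1915331 = 1276887.33, rounded up to 1276888; 1,276,888 required, 1,277,098 in favor — approved.
B: a majority of 4011471 is 2005736; 2,005,736 required, 2,005,736 in favor — approved.
C: 3/5 of 13635020 = 8181012; 8,181,012 required, 8,182,952 in favor — approved.

Approved — every class gave the required vote.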